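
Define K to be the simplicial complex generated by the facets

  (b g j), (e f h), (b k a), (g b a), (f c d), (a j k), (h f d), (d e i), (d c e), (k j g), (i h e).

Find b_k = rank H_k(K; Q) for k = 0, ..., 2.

b_0 = 2, b_1 = 2, b_2 = 0.

Take the total order a < b < c < d < e < f < g < h < i < j < k on the vertex set. Then K (dimension 2) consists of the simplices:

  0-simplices (11): a, b, c, d, e, f, g, h, i, j, k
  1-simplices (22): ab, ag, aj, ak, bg, bj, bk, cd, ce, cf, de, df, dh, di, ef, eh, ei, fh, gj, gk, hi, jk
  2-simplices (11): abg, abk, ajk, bgj, cde, cdf, dei, dfh, efh, ehi, gjk

Hence C_0 ≅ Z^11, C_1 ≅ Z^22, C_2 ≅ Z^11.

Boundary ∂_1: C_1 → C_0 is given by ∂[p,q] = [q] − [p].
The resulting 11×22 matrix has rank 9, and its Smith normal form has invariant factors (1,1,1,1,1,1,1,1,1).

∂_2: C_2 → C_1 sends each 2-simplex [p,q,r] to [q,r] − [p,r] + [p,q]. For instance
  ∂gjk = jk − gk + gj,
  ∂cdf = df − cf + cd.
The 22×11 boundary matrix has rank 11 and Smith normal form diag(1,1,1,1,1,1,1,1,1,1,1).

From H_k ≅ ker(∂_k) / im(∂_{k+1}) we obtain:

  H_0: rank C_0 − rank ∂_1 = 11 − 9 = 2, and the invariant factors of ∂_1 are all 1, so H_0 = Z^2.
  H_1: rank ker ∂_1 − rank ∂_2 = (22 − 9) − 11 = 2, and the invariant factors of ∂_2 are all 1, so H_1 = Z^2.
  H_2: rank ker ∂_2 − rank ∂_3 = (11 − 11) − 0 = 0, and there is no ∂_3, so H_2 = 0.

Hence the Betti numbers are b_0 = 2, b_1 = 2, b_2 = 0.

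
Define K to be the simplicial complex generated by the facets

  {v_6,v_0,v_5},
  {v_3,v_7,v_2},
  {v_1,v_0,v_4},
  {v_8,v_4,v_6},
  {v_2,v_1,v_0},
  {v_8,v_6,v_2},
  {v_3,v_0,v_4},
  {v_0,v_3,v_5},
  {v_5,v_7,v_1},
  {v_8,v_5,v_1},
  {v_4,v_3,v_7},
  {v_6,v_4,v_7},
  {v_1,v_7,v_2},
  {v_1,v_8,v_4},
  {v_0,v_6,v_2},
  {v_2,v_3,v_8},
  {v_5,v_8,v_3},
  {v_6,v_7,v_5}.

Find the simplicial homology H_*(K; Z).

K has 9 vertices, 27 edges, 18 triangles.
rank ∂_0 = 0, rank ∂_1 = 8 ⇒ b_0 = 9 − 0 − 8 = 1; all invariant factors of ∂_1 are 1 so no torsion. So H_0 ≅ Z.
rank ∂_1 = 8, rank ∂_2 = 17 ⇒ b_1 = 27 − 8 − 17 = 2; all invariant factors of ∂_2 are 1 so no torsion. So H_1 ≅ Z^2.
rank ∂_2 = 17, rank ∂_3 = 0 ⇒ b_2 = 18 − 17 − 0 = 1. So H_2 ≅ Z.

H_0 = Z,  H_1 = Z^2,  H_2 = Z.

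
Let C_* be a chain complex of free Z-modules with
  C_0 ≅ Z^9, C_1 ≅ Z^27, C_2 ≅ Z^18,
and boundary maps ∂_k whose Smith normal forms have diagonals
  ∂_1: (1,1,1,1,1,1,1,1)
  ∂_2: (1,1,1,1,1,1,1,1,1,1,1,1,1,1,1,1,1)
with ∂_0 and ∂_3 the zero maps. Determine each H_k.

H_0: b_0 = 9 − 0 − 8 = 1; torsion from ∂_1 factors > 1: none. So H_0 = Z.
H_1: b_1 = 27 − 8 − 17 = 2; torsion from ∂_2 factors > 1: none. So H_1 = Z^2.
H_2: b_2 = 18 − 17 − 0 = 1; torsion from ∂_3 factors > 1: none. So H_2 = Z.

H_0 = Z,  H_1 = Z^2,  H_2 = Z.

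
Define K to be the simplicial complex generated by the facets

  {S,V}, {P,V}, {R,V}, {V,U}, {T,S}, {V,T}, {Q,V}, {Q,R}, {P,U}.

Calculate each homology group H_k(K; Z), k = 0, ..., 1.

H_0 ≅ Z,  H_1 ≅ Z^3.

Take the total order P < Q < R < S < T < U < V on the vertex set. Then K (dimension 1) consists of the simplices:

  0-simplices (7): P, Q, R, S, T, U, V
  1-simplices (9): PU, PV, QR, QV, RV, ST, SV, TV, UV

giving chain groups C_0 ≅ Z^7, C_1 ≅ Z^9.

The boundary map ∂_1: C_1 → C_0 sends each edge [p,q] (with p < q) to q − p. For instance
  ∂ST = T − S.
The 7×9 boundary matrix has rank 6 and Smith normal form diag(1,1,1,1,1,1).

Reading off H_k = ker ∂_k / im ∂_{k+1}:

  H_0: rank C_0 − rank ∂_1 = 7 − 6 = 1, and the invariant factors of ∂_1 are all 1, so H_0 ≅ Z.
  H_1: rank ker ∂_1 − rank ∂_2 = (9 − 6) − 0 = 3, and there is no ∂_2, so H_1 ≅ Z^3.

(K is a triangulation of a wedge of 3 circles.)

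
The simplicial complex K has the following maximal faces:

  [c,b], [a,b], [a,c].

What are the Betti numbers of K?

b_0 = 1, b_1 = 1.

Take the total order a < b < c on the vertex set. Then K (dimension 1) consists of the simplices:

  0-simplices (3): a, b, c
  1-simplices (3): ab, ac, bc

Hence C_0 ≅ Z^3, C_1 ≅ Z^3.

The boundary map ∂_1: C_1 → C_0 is given by ∂[p,q] = [q] − [p].
This gives a 3×3 integer matrix of rank 2; reducing to Smith normal form yields diagonal entries (1,1).

Reading off H_k = ker ∂_k / im ∂_{k+1}:

  H_0: rank C_0 − rank ∂_1 = 3 − 2 = 1, and the invariant factors of ∂_1 are all 1, so H_0 ≅ Z.
  H_1: rank ker ∂_1 − rank ∂_2 = (3 − 2) − 0 = 1, and there is no ∂_2, so H_1 ≅ Z.

As a check, the Euler characteristic is 3 − 3 = 0, which agrees with 1 − 1 = 0.
(K is a triangulation of the circle S^1.)

Hence the Betti numbers are b_0 = 1, b_1 = 1.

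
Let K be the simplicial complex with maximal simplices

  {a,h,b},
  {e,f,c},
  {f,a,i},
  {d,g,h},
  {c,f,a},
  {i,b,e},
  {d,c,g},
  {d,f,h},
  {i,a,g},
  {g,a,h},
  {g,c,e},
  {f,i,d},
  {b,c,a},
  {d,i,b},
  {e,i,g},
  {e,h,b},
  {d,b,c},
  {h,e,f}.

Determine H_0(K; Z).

Fix the vertex order a < b < c < d < e < f < g < h < i and write every simplex with vertices in increasing order. Then dim K = 2 and the simplices of K are:

  0-simplices (9): a, b, c, d, e, f, g, h, i
  1-simplices (27): ab, ac, af, ag, ah, ai, bc, bd, be, bh, bi, cd, ce, cf, cg, df, dg, dh, di, ef, eg, eh, ei, fh, fi, gh, gi
  2-simplices (18): abc, abh, acf, afi, agh, agi, bcd, bdi, beh, bei, cdg, cef, ceg, dfh, dfi, dgh, efh, egi

Hence C_0 ≅ Z^9, C_1 ≅ Z^27, C_2 ≅ Z^18.

The boundary map ∂_1: C_1 → C_0 sends each edge [p,q] (with p < q) to q − p. For instance
  ∂fi = i − f.
This gives a 9×27 integer matrix of rank 8; reducing to Smith normal form yields diagonal entries (1,1,1,1,1,1,1,1).

∂_2: C_2 → C_1 maps a triangle to the signed sum of its edges. For instance
  ∂agi = gi − ai + ag,
  ∂abc = bc − ac + ab.
The 27×18 boundary matrix has rank 17 and Smith normal form diag(1,1,1,1,1,1,1,1,1,1,1,1,1,1,1,1,1).

From H_k ≅ ker(∂_k) / im(∂_{k+1}) we obtain:

  H_0: rank C_0 − rank ∂_1 = 9 − 8 = 1, and the invariant factors of ∂_1 are all 1, so H_0 ≅ Z.

(K is a triangulation of the torus T^2.)

H_0 ≅ Z.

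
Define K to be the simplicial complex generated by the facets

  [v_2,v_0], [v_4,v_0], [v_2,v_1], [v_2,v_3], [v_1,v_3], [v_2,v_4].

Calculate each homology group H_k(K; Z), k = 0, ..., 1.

H_0 ≅ Z,  H_1 ≅ Z^2.

K has 5 vertices, 6 edges.
rank ∂_0 = 0, rank ∂_1 = 4 ⇒ b_0 = 5 − 0 − 4 = 1; all invariant factors of ∂_1 are 1 so no torsion. So H_0 = Z.
rank ∂_1 = 4, rank ∂_2 = 0 ⇒ b_1 = 6 − 4 − 0 = 2. So H_1 = Z^2.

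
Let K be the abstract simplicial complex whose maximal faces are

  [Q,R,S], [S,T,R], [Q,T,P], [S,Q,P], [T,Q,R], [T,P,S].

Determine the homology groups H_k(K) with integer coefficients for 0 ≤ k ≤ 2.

We work with the vertex ordering P < Q < R < S < T. The simplices of K, each written with vertices in increasing order, are:

  0-simplices (5): P, Q, R, S, T
  1-simplices (9): PQ, PS, PT, QR, QS, QT, RS, RT, ST
  2-simplices (6): PQS, PQT, PST, QRS, QRT, RST

Hence C_0 ≅ Z^5, C_1 ≅ Z^9, C_2 ≅ Z^6.

The boundary map ∂_1: C_1 → C_0 sends each edge [p,q] (with p < q) to q − p. For instance
  ∂QT = T − Q.
This gives a 5×9 integer matrix of rank 4; reducing to Smith normal form yields diagonal entries (1,1,1,1).

The boundary map ∂_2: C_2 → C_1 acts by ∂[p,q,r] = [q,r] − [p,r] + [p,q]. For instance
  ∂PQS = QS − PS + PQ,
  ∂PQT = QT − PT + PQ.
As a 9×6 matrix over Z this has rank 5, with invariant factors (1,1,1,1,1).

Now H_k = ker ∂_k / im ∂_{k+1}, so:

  H_0: rank C_0 − rank ∂_1 = 5 − 4 = 1, and the invariant factors of ∂_1 are all 1, so H_0 ≅ Z.
  H_1: rank ker ∂_1 − rank ∂_2 = (9 − 4) − 5 = 0, and the invariant factors of ∂_2 are all 1, so H_1 ≅ 0.
  H_2: rank ker ∂_2 − rank ∂_3 = (6 − 5) − 0 = 1, and there is no ∂_3, so H_2 ≅ Z.

As a check, the Euler characteristic is 5 − 9 + 6 = 2, which agrees with 1 − 0 + 1 = 2.
(K is a triangulation of the 2-sphere S^2.)

H_0 ≅ Z,  H_1 = 0,  H_2 ≅ Z.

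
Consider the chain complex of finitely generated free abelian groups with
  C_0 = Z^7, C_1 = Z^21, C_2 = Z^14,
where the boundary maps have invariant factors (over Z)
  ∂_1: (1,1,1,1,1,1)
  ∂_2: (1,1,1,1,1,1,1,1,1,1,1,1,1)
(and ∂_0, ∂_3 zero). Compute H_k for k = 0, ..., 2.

H_0 ≅ Z,  H_1 ≅ Z^2,  H_2 ≅ Z.

H_0: b_0 = 7 − 0 − 6 = 1; torsion from ∂_1 factors > 1: none. So H_0 ≅ Z.
H_1: b_1 = 21 − 6 − 13 = 2; torsion from ∂_2 factors > 1: none. So H_1 ≅ Z^2.
H_2: b_2 = 14 − 13 − 0 = 1; torsion from ∂_3 factors > 1: none. So H_2 ≅ Z.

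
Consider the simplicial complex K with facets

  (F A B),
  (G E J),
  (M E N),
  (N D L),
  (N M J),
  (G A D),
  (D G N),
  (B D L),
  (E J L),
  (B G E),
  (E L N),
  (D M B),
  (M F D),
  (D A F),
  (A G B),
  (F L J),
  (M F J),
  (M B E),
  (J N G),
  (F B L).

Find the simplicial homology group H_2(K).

H_2 ≅ 0.

We work with the vertex ordering A < B < D < E < F < G < J < L < M < N. The simplices of K, each written with vertices in increasing order, are:

  0-simplices (10): A, B, D, E, F, G, J, L, M, N
  1-simplices (30): AB, AD, AF, AG, BD, BE, BF, BG, BL, BM, DF, DG, DL, DM, DN, EG, EJ, EL, EM, EN, FJ, FL, FM, GJ, GN, JL, JM, JN, LN, MN
  2-simplices (20): ABF, ABG, ADF, ADG, BDL, BDM, BEG, BEM, BFL, DFM, DGN, DLN, EGJ, EJL, ELN, EMN, FJL, FJM, GJN, JMN

so the chain groups are C_0 ≅ Z^10, C_1 ≅ Z^30, C_2 ≅ Z^20.

The boundary map ∂_1: C_1 → C_0 sends each edge [p,q] (with p < q) to q − p. For instance
  ∂BF = F − B.
This gives a 10×30 integer matrix of rank 9; reducing to Smith normal form yields diagonal entries (1,1,1,1,1,1,1,1,1).

The boundary map ∂_2: C_2 → C_1 acts by ∂[p,q,r] = [q,r] − [p,r] + [p,q]. For instance
  ∂DGN = GN − DN + DG,
  ∂FJM = JM − FM + FJ.
As a 30×20 matrix over Z this has rank 20, with invariant factors (1,1,1,1,1,1,1,1,1,1,1,1,1,1,1,1,1,1,1,2).

From H_k ≅ ker(∂_k) / im(∂_{k+1}) we obtain:

  H_2: rank ker ∂_2 − rank ∂_3 = (20 − 20) − 0 = 0, and there is no ∂_3, so H_2 = 0.

(K is a triangulation of the Klein bottle.)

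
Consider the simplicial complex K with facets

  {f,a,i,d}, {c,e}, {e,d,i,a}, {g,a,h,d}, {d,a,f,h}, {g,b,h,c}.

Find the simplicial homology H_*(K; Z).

Fix the vertex order a < b < c < d < e < f < g < h < i and write every simplex with vertices in increasing order. Then dim K = 3 and the simplices of K are:

  0-simplices (9): a, b, c, d, e, f, g, h, i
  1-simplices (21): ad, ae, af, ag, ah, ai, bc, bg, bh, ce, cg, ch, de, df, dg, dh, di, ei, fh, fi, gh
  2-simplices (17): ade, adf, adg, adh, adi, aei, afh, afi, agh, bcg, bch, bgh, cgh, dei, dfh, dfi, dgh
  3-simplices (5): adei, adfh, adfi, adgh, bcgh

so the chain groups are C_0 ≅ Z^9, C_1 ≅ Z^21, C_2 ≅ Z^17, C_3 ≅ Z^5.

∂_1: C_1 → C_0 is given by ∂[p,q] = [q] − [p]. For instance
  ∂gh = h − g.
The 9×21 boundary matrix has rank 8 and Smith normal form diag(1,1,1,1,1,1,1,1).

The boundary map ∂_2: C_2 → C_1 sends each 2-simplex [p,q,r] to [q,r] − [p,r] + [p,q]. For instance
  ∂ade = de − ae + ad,
  ∂bgh = gh − bh + bg.
This gives a 21×17 integer matrix of rank 12; reducing to Smith normal form yields diagonal entries (1,1,1,1,1,1,1,1,1,1,1,1).

∂_3: C_3 → C_2 sends each 3-simplex σ to the alternating sum Σ_i (−1)^i (σ with its i-th vertex removed). For instance
  ∂adei = dei − aei + adi − ade,
  ∂bcgh = cgh − bgh + bch − bcg.
As a 17×5 matrix over Z this has rank 5, with invariant factors (1,1,1,1,1).

Now H_k = ker ∂_k / im ∂_{k+1}, so:

  H_0: rank C_0 − rank ∂_1 = 9 − 8 = 1, and the invariant factors of ∂_1 are all 1, so H_0 = Z.
  H_1: rank ker ∂_1 − rank ∂_2 = (21 − 8) − 12 = 1, and the invariant factors of ∂_2 are all 1, so H_1 = Z.
  H_2: rank ker ∂_2 − rank ∂_3 = (17 − 12) − 5 = 0, and the invariant factors of ∂_3 are all 1, so H_2 = 0.
  H_3: rank ker ∂_3 − rank ∂_4 = (5 − 5) − 0 = 0, and there is no ∂_4, so H_3 = 0.

As a check, the Euler characteristic is 9 − 21 + 17 − 5 = 0, which agrees with 1 − 1 + 0 − 0 = 0.

H_0 = Z,  H_1 = Z,  H_2 = 0,  H_3 = 0.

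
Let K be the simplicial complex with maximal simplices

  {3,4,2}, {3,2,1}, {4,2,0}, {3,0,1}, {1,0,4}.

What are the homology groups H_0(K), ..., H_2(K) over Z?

H_0 ≅ Z,  H_1 ≅ Z,  H_2 = 0.

Order the vertices as 0 < 1 < 2 < 3 < 4. Listing each simplex with vertices in this order, K has dimension 2 with simplices:

  0-simplices (5): [0], [1], [2], [3], [4]
  1-simplices (10): [0,1], [0,2], [0,3], [0,4], [1,2], [1,3], [1,4], [2,3], [2,4], [3,4]
  2-simplices (5): [0,1,3], [0,1,4], [0,2,4], [1,2,3], [2,3,4]

Hence C_0 ≅ Z^5, C_1 ≅ Z^10, C_2 ≅ Z^5.

The boundary map ∂_1: C_1 → C_0 is given by ∂[p,q] = [q] − [p]. For instance
  ∂[3,4] = [4] − [3].
The 5×10 boundary matrix has rank 4 and Smith normal form diag(1,1,1,1).

Boundary ∂_2: C_2 → C_1 sends each 2-simplex [p,q,r] to [q,r] − [p,r] + [p,q]. For instance
  ∂[0,1,3] = [1,3] − [0,3] + [0,1],
  ∂[1,2,3] = [2,3] − [1,3] + [1,2].
As a 10×5 matrix over Z this has rank 5, with invariant factors (1,1,1,1,1).

Computing H_k = (kernel of ∂_k) / (image of ∂_{k+1}):

  H_0: rank C_0 − rank ∂_1 = 5 − 4 = 1, and the invariant factors of ∂_1 are all 1, so H_0 = Z.
  H_1: rank ker ∂_1 − rank ∂_2 = (10 − 4) − 5 = 1, and the invariant factors of ∂_2 are all 1, so H_1 = Z.
  H_2: rank ker ∂_2 − rank ∂_3 = (5 − 5) − 0 = 0, and there is no ∂_3, so H_2 = 0.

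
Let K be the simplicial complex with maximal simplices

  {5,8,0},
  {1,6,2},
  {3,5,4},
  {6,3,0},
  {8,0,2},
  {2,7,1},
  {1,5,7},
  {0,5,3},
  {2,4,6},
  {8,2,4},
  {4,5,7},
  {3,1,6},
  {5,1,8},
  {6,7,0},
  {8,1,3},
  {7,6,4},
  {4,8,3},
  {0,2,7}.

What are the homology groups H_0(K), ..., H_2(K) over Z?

K has 9 vertices, 27 edges, 18 triangles.
rank ∂_0 = 0, rank ∂_1 = 8 ⇒ b_0 = 9 − 0 − 8 = 1; all invariant factors of ∂_1 are 1 so no torsion. So H_0 = Z.
rank ∂_1 = 8, rank ∂_2 = 18 ⇒ b_1 = 27 − 8 − 18 = 1; ∂_2 has invariant factor(s) [2] giving torsion. So H_1 = Z × Z/2.
rank ∂_2 = 18, rank ∂_3 = 0 ⇒ b_2 = 18 − 18 − 0 = 0. So H_2 = 0.

H_0 = Z,  H_1 = Z × Z/2,  H_2 = 0.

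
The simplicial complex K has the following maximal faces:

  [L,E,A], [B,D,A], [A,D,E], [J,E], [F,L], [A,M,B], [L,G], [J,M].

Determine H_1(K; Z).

Order the vertices as A < B < D < E < F < G < J < L < M. Listing each simplex with vertices in this order, K has dimension 2 with simplices:

  0-simplices (9): A, B, D, E, F, G, J, L, M
  1-simplices (13): AB, AD, AE, AL, AM, BD, BM, DE, EJ, EL, FL, GL, JM
  2-simplices (4): ABD, ABM, ADE, AEL

so the chain groups are C_0 ≅ Z^9, C_1 ≅ Z^13, C_2 ≅ Z^4.

Boundary ∂_1: C_1 → C_0 sends each edge [p,q] (with p < q) to q − p. For instance
  ∂AE = E − A.
As a 9×13 matrix over Z this has rank 8, with invariant factors (1,1,1,1,1,1,1,1).

The boundary map ∂_2: C_2 → C_1 sends each 2-simplex [p,q,r] to [q,r] − [p,r] + [p,q]. For instance
  ∂ABM = BM − AM + AB,
  ∂AEL = EL − AL + AE.
The resulting 13×4 matrix has rank 4, and its Smith normal form has invariant factors (1,1,1,1).

Now H_k = ker ∂_k / im ∂_{k+1}, so:

  H_1: rank ker ∂_1 − rank ∂_2 = (13 − 8) − 4 = 1, and the invariant factors of ∂_2 are all 1, so H_1 = Z.

H_1 ≅ Z.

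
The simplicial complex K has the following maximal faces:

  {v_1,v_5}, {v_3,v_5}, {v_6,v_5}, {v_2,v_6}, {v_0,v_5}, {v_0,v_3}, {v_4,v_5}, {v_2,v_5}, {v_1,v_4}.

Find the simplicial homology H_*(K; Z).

H_0 ≅ Z,  H_1 ≅ Z^3.

Fix the vertex order v_0 < v_1 < v_2 < v_3 < v_4 < v_5 < v_6 and write every simplex with vertices in increasing order. Then dim K = 1 and the simplices of K are:

  0-simplices (7): [v_0], [v_1], [v_2], [v_3], [v_4], [v_5], [v_6]
  1-simplices (9): [v_0,v_3], [v_0,v_5], [v_1,v_4], [v_1,v_5], [v_2,v_5], [v_2,v_6], [v_3,v_5], [v_4,v_5], [v_5,v_6]

Hence C_0 ≅ Z^7, C_1 ≅ Z^9.

The boundary map ∂_1: C_1 → C_0 sends each edge [p,q] (with p < q) to q − p. For instance
  ∂[v_1,v_5] = [v_5] − [v_1].
As a 7×9 matrix over Z this has rank 6, with invariant factors (1,1,1,1,1,1).

Reading off H_k = ker ∂_k / im ∂_{k+1}:

  H_0: rank C_0 − rank ∂_1 = 7 − 6 = 1, and the invariant factors of ∂_1 are all 1, so H_0 = Z.
  H_1: rank ker ∂_1 − rank ∂_2 = (9 − 6) − 0 = 3, and there is no ∂_2, so H_1 = Z^3.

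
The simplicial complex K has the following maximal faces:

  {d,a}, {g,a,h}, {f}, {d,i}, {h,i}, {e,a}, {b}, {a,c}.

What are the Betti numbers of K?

Take the total order a < b < c < d < e < f < g < h < i on the vertex set. Then K (dimension 2) consists of the simplices:

  0-simplices (9): a, b, c, d, e, f, g, h, i
  1-simplices (8): ac, ad, ae, ag, ah, di, gh, hi
  2-simplices (1): agh

Hence C_0 ≅ Z^9, C_1 ≅ Z^8, C_2 ≅ Z^1.

∂_1: C_1 → C_0 is given by ∂[p,q] = [q] − [p].
The 9×8 boundary matrix has rank 6 and Smith normal form diag(1,1,1,1,1,1).

Boundary ∂_2: C_2 → C_1 sends each 2-simplex [p,q,r] to [q,r] − [p,r] + [p,q]. For instance
  ∂agh = gh − ah + ag.
The 8×1 boundary matrix has rank 1 and Smith normal form diag(1).

Reading off H_k = ker ∂_k / im ∂_{k+1}:

  H_0: rank C_0 − rank ∂_1 = 9 − 6 = 3, and the invariant factors of ∂_1 are all 1, so H_0 = Z^3.
  H_1: rank ker ∂_1 − rank ∂_2 = (8 − 6) − 1 = 1, and the invariant factors of ∂_2 are all 1, so H_1 = Z.
  H_2: rank ker ∂_2 − rank ∂_3 = (1 − 1) − 0 = 0, and there is no ∂_3, so H_2 = 0.

Hence the Betti numbers are b_0 = 3, b_1 = 1, b_2 = 0.

b_0 = 3, b_1 = 1, b_2 = 0.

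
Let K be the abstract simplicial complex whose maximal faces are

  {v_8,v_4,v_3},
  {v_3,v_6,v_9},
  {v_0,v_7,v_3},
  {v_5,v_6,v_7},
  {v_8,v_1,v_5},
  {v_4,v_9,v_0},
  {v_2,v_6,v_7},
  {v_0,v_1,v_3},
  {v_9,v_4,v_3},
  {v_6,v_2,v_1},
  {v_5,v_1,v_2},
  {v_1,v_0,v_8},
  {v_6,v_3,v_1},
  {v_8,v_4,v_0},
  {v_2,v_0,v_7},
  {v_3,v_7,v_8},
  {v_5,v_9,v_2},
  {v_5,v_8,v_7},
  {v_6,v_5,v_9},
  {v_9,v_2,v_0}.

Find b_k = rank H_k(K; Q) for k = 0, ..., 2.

Order the vertices as v_0 < v_1 < v_2 < v_3 < v_4 < v_5 < v_6 < v_7 < v_8 < v_9. Listing each simplex with vertices in this order, K has dimension 2 with simplices:

  0-simplices (10): [v_0], [v_1], [v_2], [v_3], [v_4], [v_5], [v_6], [v_7], [v_8], [v_9]
  1-simplices (30): (30 of them)
  2-simplices (20): (20 of them)

Hence C_0 ≅ Z^10, C_1 ≅ Z^30, C_2 ≅ Z^20.

Boundary ∂_1: C_1 → C_0 maps an edge to its endpoints' difference, ∂[p,q] = q − p. For instance
  ∂[v_1,v_2] = [v_2] − [v_1].
The 10×30 boundary matrix has rank 9 and Smith normal form diag(1,1,1,1,1,1,1,1,1).

Boundary ∂_2: C_2 → C_1 maps a triangle to the signed sum of its edges. For instance
  ∂[v_0,v_2,v_9] = [v_2,v_9] − [v_0,v_9] + [v_0,v_2],
  ∂[v_3,v_4,v_8] = [v_4,v_8] − [v_3,v_8] + [v_3,v_4].
As a 30×20 matrix over Z this has rank 20, with invariant factors (1,1,1,1,1,1,1,1,1,1,1,1,1,1,1,1,1,1,1,2).

Now H_k = ker ∂_k / im ∂_{k+1}, so:

  H_0: rank C_0 − rank ∂_1 = 10 − 9 = 1, and the invariant factors of ∂_1 are all 1, so H_0 = Z.
  H_1: rank ker ∂_1 − rank ∂_2 = (30 − 9) − 20 = 1, and ∂_2 has invariant factor 2 > 1, so H_1 = Z ⊕ Z/2Z.
  H_2: rank ker ∂_2 − rank ∂_3 = (20 − 20) − 0 = 0, and there is no ∂_3, so H_2 = 0.

As a check, the Euler characteristic is 10 − 30 + 20 = 0, which agrees with 1 − 1 + 0 = 0.

Hence the Betti numbers are b_0 = 1, b_1 = 1, b_2 = 0.

b_0 = 1, b_1 = 1, b_2 = 0.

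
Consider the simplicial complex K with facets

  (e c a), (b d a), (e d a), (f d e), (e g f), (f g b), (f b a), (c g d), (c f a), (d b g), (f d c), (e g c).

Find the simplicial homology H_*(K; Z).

Fix the vertex order a < b < c < d < e < f < g and write every simplex with vertices in increasing order. Then dim K = 2 and the simplices of K are:

  0-simplices (7): a, b, c, d, e, f, g
  1-simplices (18): ab, ac, ad, ae, af, bd, bf, bg, cd, ce, cf, cg, de, df, dg, ef, eg, fg
  2-simplices (12): abd, abf, ace, acf, ade, bdg, bfg, cdf, cdg, ceg, def, efg

so the chain groups are C_0 ≅ Z^7, C_1 ≅ Z^18, C_2 ≅ Z^12.

Boundary ∂_1: C_1 → C_0 maps an edge to its endpoints' difference, ∂[p,q] = q − p. For instance
  ∂ab = b − a.
This gives a 7×18 integer matrix of rank 6; reducing to Smith normal form yields diagonal entries (1,1,1,1,1,1).

∂_2: C_2 → C_1 sends each 2-simplex [p,q,r] to [q,r] − [p,r] + [p,q]. For instance
  ∂ade = de − ae + ad,
  ∂acf = cf − af + ac.
The resulting 18×12 matrix has rank 12, and its Smith normal form has invariant factors (1,1,1,1,1,1,1,1,1,1,1,2).

From H_k ≅ ker(∂_k) / im(∂_{k+1}) we obtain:

  H_0: rank C_0 − rank ∂_1 = 7 − 6 = 1, and the invariant factors of ∂_1 are all 1, so H_0 = Z.
  H_1: rank ker ∂_1 − rank ∂_2 = (18 − 6) − 12 = 0, and ∂_2 has invariant factor 2 > 1, so H_1 = Z/2.
  H_2: rank ker ∂_2 − rank ∂_3 = (12 − 12) − 0 = 0, and there is no ∂_3, so H_2 = 0.

(K is a triangulation of the real projective plane RP^2.)

H_0 = Z,  H_1 = Z/2,  H_2 = 0.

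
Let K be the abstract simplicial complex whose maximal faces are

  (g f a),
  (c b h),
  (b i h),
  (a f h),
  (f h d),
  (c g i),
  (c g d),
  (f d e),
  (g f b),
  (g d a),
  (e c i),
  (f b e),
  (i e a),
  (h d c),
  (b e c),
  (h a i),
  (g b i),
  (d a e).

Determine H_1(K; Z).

We work with the vertex ordering a < b < c < d < e < f < g < h < i. The simplices of K, each written with vertices in increasing order, are:

  0-simplices (9): a, b, c, d, e, f, g, h, i
  1-simplices (27): ad, ae, af, ag, ah, ai, bc, be, bf, bg, bh, bi, cd, ce, cg, ch, ci, de, df, dg, dh, ef, ei, fg, fh, gi, hi
  2-simplices (18): ade, adg, aei, afg, afh, ahi, bce, bch, bef, bfg, bgi, bhi, cdg, cdh, cei, cgi, def, dfh

so the chain groups are C_0 ≅ Z^9, C_1 ≅ Z^27, C_2 ≅ Z^18.

∂_1: C_1 → C_0 is given by ∂[p,q] = [q] − [p]. For instance
  ∂bf = f − b.
The 9×27 boundary matrix has rank 8 and Smith normal form diag(1,1,1,1,1,1,1,1).

The boundary map ∂_2: C_2 → C_1 sends each 2-simplex [p,q,r] to [q,r] − [p,r] + [p,q]. For instance
  ∂bef = ef − bf + be,
  ∂bgi = gi − bi + bg.
As a 27×18 matrix over Z this has rank 18, with invariant factors (1,1,1,1,1,1,1,1,1,1,1,1,1,1,1,1,1,2).

Now H_k = ker ∂_k / im ∂_{k+1}, so:

  H_1: rank ker ∂_1 − rank ∂_2 = (27 − 8) − 18 = 1, and ∂_2 has invariant factor 2 > 1, so H_1 = Z ⊕ Z/2Z.

H_1 = Z ⊕ Z/2Z.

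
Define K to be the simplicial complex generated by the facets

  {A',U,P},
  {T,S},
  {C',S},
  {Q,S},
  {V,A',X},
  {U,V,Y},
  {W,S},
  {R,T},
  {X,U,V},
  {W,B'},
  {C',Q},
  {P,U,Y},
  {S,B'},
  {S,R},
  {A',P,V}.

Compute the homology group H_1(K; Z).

Take the total order P < Q < R < S < T < U < V < W < X < Y < A' < B' < C' on the vertex set. Then K (dimension 2) consists of the simplices:

  0-simplices (13): [P], [Q], [R], [S], [T], [U], [V], [W], [X], [Y], [A'], [B'], [C']
  1-simplices (21): [P,U], [P,V], [P,Y], [P,A'], [Q,S], [Q,C'], [R,S], [R,T], [S,T], [S,W], [S,B'], [S,C'], [U,V], [U,X], [U,Y], [U,A'], [V,X], [V,Y], [V,A'], [W,B'], [X,A']
  2-simplices (6): [P,U,Y], [P,U,A'], [P,V,A'], [U,V,X], [U,V,Y], [V,X,A']

giving chain groups C_0 ≅ Z^13, C_1 ≅ Z^21, C_2 ≅ Z^6.

The boundary map ∂_1: C_1 → C_0 maps an edge to its endpoints' difference, ∂[p,q] = q − p. For instance
  ∂[S,W] = [W] − [S].
This gives a 13×21 integer matrix of rank 11; reducing to Smith normal form yields diagonal entries (1,1,1,1,1,1,1,1,1,1,1).

The boundary map ∂_2: C_2 → C_1 maps a triangle to the signed sum of its edges. For instance
  ∂[U,V,X] = [V,X] − [U,X] + [U,V],
  ∂[P,U,Y] = [U,Y] − [P,Y] + [P,U].
This gives a 21×6 integer matrix of rank 6; reducing to Smith normal form yields diagonal entries (1,1,1,1,1,1).

From H_k ≅ ker(∂_k) / im(∂_{k+1}) we obtain:

  H_1: rank ker ∂_1 − rank ∂_2 = (21 − 11) − 6 = 4, and the invariant factors of ∂_2 are all 1, so H_1 ≅ Z^4.

(K is a triangulation of the disjoint union of a wedge of 3 circles and the cylinder S^1 x I.)

H_1 = Z^4.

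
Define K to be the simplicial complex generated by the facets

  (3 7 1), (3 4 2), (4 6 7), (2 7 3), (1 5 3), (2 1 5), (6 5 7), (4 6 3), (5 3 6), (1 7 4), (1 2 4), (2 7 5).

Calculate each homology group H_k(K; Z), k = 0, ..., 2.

We work with the vertex ordering 1 < 2 < 3 < 4 < 5 < 6 < 7. The simplices of K, each written with vertices in increasing order, are:

  0-simplices (7): [1], [2], [3], [4], [5], [6], [7]
  1-simplices (18): [1,2], [1,3], [1,4], [1,5], [1,7], [2,3], [2,4], [2,5], [2,7], [3,4], [3,5], [3,6], [3,7], [4,6], [4,7], [5,6], [5,7], [6,7]
  2-simplices (12): [1,2,4], [1,2,5], [1,3,5], [1,3,7], [1,4,7], [2,3,4], [2,3,7], [2,5,7], [3,4,6], [3,5,6], [4,6,7], [5,6,7]

giving chain groups C_0 ≅ Z^7, C_1 ≅ Z^18, C_2 ≅ Z^12.

∂_1: C_1 → C_0 sends each edge [p,q] (with p < q) to q − p. For instance
  ∂[1,5] = [5] − [1].
This gives a 7×18 integer matrix of rank 6; reducing to Smith normal form yields diagonal entries (1,1,1,1,1,1).

Boundary ∂_2: C_2 → C_1 sends each 2-simplex [p,q,r] to [q,r] − [p,r] + [p,q]. For instance
  ∂[2,3,4] = [3,4] − [2,4] + [2,3],
  ∂[5,6,7] = [6,7] − [5,7] + [5,6].
The 18×12 boundary matrix has rank 12 and Smith normal form diag(1,1,1,1,1,1,1,1,1,1,1,2).

From H_k ≅ ker(∂_k) / im(∂_{k+1}) we obtain:

  H_0: rank C_0 − rank ∂_1 = 7 − 6 = 1, and the invariant factors of ∂_1 are all 1, so H_0 = Z.
  H_1: rank ker ∂_1 − rank ∂_2 = (18 − 6) − 12 = 0, and ∂_2 has invariant factor 2 > 1, so H_1 = Z/2.
  H_2: rank ker ∂_2 − rank ∂_3 = (12 − 12) − 0 = 0, and there is no ∂_3, so H_2 = 0.

As a check, the Euler characteristic is 7 − 18 + 12 = 1, which agrees with 1 − 0 + 0 = 1.

H_0 ≅ Z,  H_1 ≅ Z/2,  H_2 = 0.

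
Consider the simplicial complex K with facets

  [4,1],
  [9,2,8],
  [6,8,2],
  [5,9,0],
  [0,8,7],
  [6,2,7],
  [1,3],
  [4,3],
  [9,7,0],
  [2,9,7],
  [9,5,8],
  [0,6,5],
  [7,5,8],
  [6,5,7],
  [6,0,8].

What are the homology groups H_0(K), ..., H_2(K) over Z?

Order the vertices as 0 < 1 < 2 < 3 < 4 < 5 < 6 < 7 < 8 < 9. Listing each simplex with vertices in this order, K has dimension 2 with simplices:

  0-simplices (10): [0], [1], [2], [3], [4], [5], [6], [7], [8], [9]
  1-simplices (21): [0,5], [0,6], [0,7], [0,8], [0,9], [1,3], [1,4], [2,6], [2,7], [2,8], [2,9], [3,4], [5,6], [5,7], [5,8], [5,9], [6,7], [6,8], [7,8], [7,9], [8,9]
  2-simplices (12): [0,5,6], [0,5,9], [0,6,8], [0,7,8], [0,7,9], [2,6,7], [2,6,8], [2,7,9], [2,8,9], [5,6,7], [5,7,8], [5,8,9]

Hence C_0 ≅ Z^10, C_1 ≅ Z^21, C_2 ≅ Z^12.

Boundary ∂_1: C_1 → C_0 maps an edge to its endpoints' difference, ∂[p,q] = q − p.
As a 10×21 matrix over Z this has rank 8, with invariant factors (1,1,1,1,1,1,1,1).

The boundary map ∂_2: C_2 → C_1 sends each 2-simplex [p,q,r] to [q,r] − [p,r] + [p,q]. For instance
  ∂[0,7,8] = [7,8] − [0,8] + [0,7],
  ∂[5,8,9] = [8,9] − [5,9] + [5,8].
As a 21×12 matrix over Z this has rank 12, with invariant factors (1,1,1,1,1,1,1,1,1,1,1,2).

From H_k ≅ ker(∂_k) / im(∂_{k+1}) we obtain:

  H_0: rank C_0 − rank ∂_1 = 10 − 8 = 2, and the invariant factors of ∂_1 are all 1, so H_0 = Z^2.
  H_1: rank ker ∂_1 − rank ∂_2 = (21 − 8) − 12 = 1, and ∂_2 has invariant factor 2 > 1, so H_1 = Z ⊕ Z_2.
  H_2: rank ker ∂_2 − rank ∂_3 = (12 − 12) − 0 = 0, and there is no ∂_3, so H_2 = 0.

As a check, the Euler characteristic is 10 − 21 + 12 = 1, which agrees with 2 − 1 + 0 = 1.

H_0 ≅ Z^2,  H_1 ≅ Z ⊕ Z_2,  H_2 = 0.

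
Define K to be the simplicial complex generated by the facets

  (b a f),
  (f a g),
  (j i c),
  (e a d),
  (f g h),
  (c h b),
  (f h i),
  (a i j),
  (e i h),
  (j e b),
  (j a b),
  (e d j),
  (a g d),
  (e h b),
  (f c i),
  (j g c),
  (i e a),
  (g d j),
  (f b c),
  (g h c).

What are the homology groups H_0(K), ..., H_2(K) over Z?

Take the total order a < b < c < d < e < f < g < h < i < j on the vertex set. Then K (dimension 2) consists of the simplices:

  0-simplices (10): a, b, c, d, e, f, g, h, i, j
  1-simplices (30): ab, ad, ae, af, ag, ai, aj, bc, be, bf, bh, bj, cf, cg, ch, ci, cj, de, dg, dj, eh, ei, ej, fg, fh, fi, gh, gj, hi, ij
  2-simplices (20): abf, abj, ade, adg, aei, afg, aij, bcf, bch, beh, bej, cfi, cgh, cgj, cij, dej, dgj, ehi, fgh, fhi

giving chain groups C_0 ≅ Z^10, C_1 ≅ Z^30, C_2 ≅ Z^20.

The boundary map ∂_1: C_1 → C_0 maps an edge to its endpoints' difference, ∂[p,q] = q − p.
The resulting 10×30 matrix has rank 9, and its Smith normal form has invariant factors (1,1,1,1,1,1,1,1,1).

The boundary map ∂_2: C_2 → C_1 acts by ∂[p,q,r] = [q,r] − [p,r] + [p,q]. For instance
  ∂abf = bf − af + ab,
  ∂abj = bj − aj + ab.
As a 30×20 matrix over Z this has rank 20, with invariant factors (1,1,1,1,1,1,1,1,1,1,1,1,1,1,1,1,1,1,1,2).

Reading off H_k = ker ∂_k / im ∂_{k+1}:

  H_0: rank C_0 − rank ∂_1 = 10 − 9 = 1, and the invariant factors of ∂_1 are all 1, so H_0 ≅ Z.
  H_1: rank ker ∂_1 − rank ∂_2 = (30 − 9) − 20 = 1, and ∂_2 has invariant factor 2 > 1, so H_1 ≅ Z ⊕ Z/2.
  H_2: rank ker ∂_2 − rank ∂_3 = (20 − 20) − 0 = 0, and there is no ∂_3, so H_2 ≅ 0.

As a check, the Euler characteristic is 10 − 30 + 20 = 0, which agrees with 1 − 1 + 0 = 0.
(K is a triangulation of the Klein bottle.)

H_0 ≅ Z,  H_1 ≅ Z ⊕ Z/2,  H_2 = 0.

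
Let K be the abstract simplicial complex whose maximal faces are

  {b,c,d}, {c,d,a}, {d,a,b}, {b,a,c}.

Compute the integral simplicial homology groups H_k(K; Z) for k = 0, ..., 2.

Take the total order a < b < c < d on the vertex set. Then K (dimension 2) consists of the simplices:

  0-simplices (4): a, b, c, d
  1-simplices (6): ab, ac, ad, bc, bd, cd
  2-simplices (4): abc, abd, acd, bcd

Hence C_0 ≅ Z^4, C_1 ≅ Z^6, C_2 ≅ Z^4.

Boundary ∂_1: C_1 → C_0 is given by ∂[p,q] = [q] − [p]. For instance
  ∂ac = c − a.
This gives a 4×6 integer matrix of rank 3; reducing to Smith normal form yields diagonal entries (1,1,1).

The boundary map ∂_2: C_2 → C_1 maps a triangle to the signed sum of its edges. For instance
  ∂acd = cd − ad + ac,
  ∂abc = bc − ac + ab.
As a 6×4 matrix over Z this has rank 3, with invariant factors (1,1,1).

Reading off H_k = ker ∂_k / im ∂_{k+1}:

  H_0: rank C_0 − rank ∂_1 = 4 − 3 = 1, and the invariant factors of ∂_1 are all 1, so H_0 ≅ Z.
  H_1: rank ker ∂_1 − rank ∂_2 = (6 − 3) − 3 = 0, and the invariant factors of ∂_2 are all 1, so H_1 ≅ 0.
  H_2: rank ker ∂_2 − rank ∂_3 = (4 − 3) − 0 = 1, and there is no ∂_3, so H_2 ≅ Z.

As a check, the Euler characteristic is 4 − 6 + 4 = 2, which agrees with 1 − 0 + 1 = 2.

H_0 = Z,  H_1 = 0,  H_2 = Z.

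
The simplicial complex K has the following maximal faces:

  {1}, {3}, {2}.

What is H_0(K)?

We work with the vertex ordering 1 < 2 < 3. The simplices of K, each written with vertices in increasing order, are:

  0-simplices (3): [1], [2], [3]

Hence C_0 ≅ Z^3.

From H_k ≅ ker(∂_k) / im(∂_{k+1}) we obtain:

  H_0: rank C_0 − rank ∂_1 = 3 − 0 = 3, and there is no ∂_1, so H_0 = Z^3.

(K is a triangulation of a set of 3 points.)

H_0 = Z^3.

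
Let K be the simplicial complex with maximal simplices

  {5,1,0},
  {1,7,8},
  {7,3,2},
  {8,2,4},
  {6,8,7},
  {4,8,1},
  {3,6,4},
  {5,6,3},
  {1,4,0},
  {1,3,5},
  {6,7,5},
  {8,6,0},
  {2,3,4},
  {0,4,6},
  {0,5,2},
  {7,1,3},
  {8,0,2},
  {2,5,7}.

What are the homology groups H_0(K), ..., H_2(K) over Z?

H_0 = Z,  H_1 = Z ⊕ Z/2Z,  H_2 = 0.

We work with the vertex ordering 0 < 1 < 2 < 3 < 4 < 5 < 6 < 7 < 8. The simplices of K, each written with vertices in increasing order, are:

  0-simplices (9): [0], [1], [2], [3], [4], [5], [6], [7], [8]
  1-simplices (27): (27 of them)
  2-simplices (18): [0,1,4], [0,1,5], [0,2,5], [0,2,8], [0,4,6], [0,6,8], [1,3,5], [1,3,7], [1,4,8], [1,7,8], [2,3,4], [2,3,7], [2,4,8], [2,5,7], [3,4,6], [3,5,6], [5,6,7], [6,7,8]

Hence C_0 ≅ Z^9, C_1 ≅ Z^27, C_2 ≅ Z^18.

Boundary ∂_1: C_1 → C_0 sends each edge [p,q] (with p < q) to q − p. For instance
  ∂[5,7] = [7] − [5].
The 9×27 boundary matrix has rank 8 and Smith normal form diag(1,1,1,1,1,1,1,1).

∂_2: C_2 → C_1 acts by ∂[p,q,r] = [q,r] − [p,r] + [p,q]. For instance
  ∂[6,7,8] = [7,8] − [6,8] + [6,7],
  ∂[0,1,5] = [1,5] − [0,5] + [0,1].
As a 27×18 matrix over Z this has rank 18, with invariant factors (1,1,1,1,1,1,1,1,1,1,1,1,1,1,1,1,1,2).

From H_k ≅ ker(∂_k) / im(∂_{k+1}) we obtain:

  H_0: rank C_0 − rank ∂_1 = 9 − 8 = 1, and the invariant factors of ∂_1 are all 1, so H_0 ≅ Z.
  H_1: rank ker ∂_1 − rank ∂_2 = (27 − 8) − 18 = 1, and ∂_2 has invariant factor 2 > 1, so H_1 ≅ Z ⊕ Z/2Z.
  H_2: rank ker ∂_2 − rank ∂_3 = (18 − 18) − 0 = 0, and there is no ∂_3, so H_2 ≅ 0.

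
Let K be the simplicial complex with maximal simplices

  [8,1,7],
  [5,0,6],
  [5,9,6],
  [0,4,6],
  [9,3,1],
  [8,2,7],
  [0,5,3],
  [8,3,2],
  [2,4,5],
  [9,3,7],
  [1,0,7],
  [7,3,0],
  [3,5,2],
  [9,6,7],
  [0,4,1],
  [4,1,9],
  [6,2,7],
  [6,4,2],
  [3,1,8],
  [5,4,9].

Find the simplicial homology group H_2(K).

H_2 = 0.

Take the total order 0 < 1 < 2 < 3 < 4 < 5 < 6 < 7 < 8 < 9 on the vertex set. Then K (dimension 2) consists of the simplices:

  0-simplices (10): [0], [1], [2], [3], [4], [5], [6], [7], [8], [9]
  1-simplices (30): (30 of them)
  2-simplices (20): (20 of them)

giving chain groups C_0 ≅ Z^10, C_1 ≅ Z^30, C_2 ≅ Z^20.

Boundary ∂_1: C_1 → C_0 is given by ∂[p,q] = [q] − [p]. For instance
  ∂[7,9] = [9] − [7].
As a 10×30 matrix over Z this has rank 9, with invariant factors (1,1,1,1,1,1,1,1,1).

The boundary map ∂_2: C_2 → C_1 acts by ∂[p,q,r] = [q,r] − [p,r] + [p,q]. For instance
  ∂[0,3,5] = [3,5] − [0,5] + [0,3],
  ∂[4,5,9] = [5,9] − [4,9] + [4,5].
The resulting 30×20 matrix has rank 20, and its Smith normal form has invariant factors (1,1,1,1,1,1,1,1,1,1,1,1,1,1,1,1,1,1,1,2).

Computing H_k = (kernel of ∂_k) / (image of ∂_{k+1}):

  H_2: rank ker ∂_2 − rank ∂_3 = (20 − 20) − 0 = 0, and there is no ∂_3, so H_2 ≅ 0.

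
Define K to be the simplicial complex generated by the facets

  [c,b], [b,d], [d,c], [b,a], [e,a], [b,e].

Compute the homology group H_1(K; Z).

H_1 = Z^2.

Take the total order a < b < c < d < e on the vertex set. Then K (dimension 1) consists of the simplices:

  0-simplices (5): a, b, c, d, e
  1-simplices (6): ab, ae, bc, bd, be, cd

so the chain groups are C_0 ≅ Z^5, C_1 ≅ Z^6.

Boundary ∂_1: C_1 → C_0 maps an edge to its endpoints' difference, ∂[p,q] = q − p. For instance
  ∂be = e − b.
The resulting 5×6 matrix has rank 4, and its Smith normal form has invariant factors (1,1,1,1).

Reading off H_k = ker ∂_k / im ∂_{k+1}:

  H_1: rank ker ∂_1 − rank ∂_2 = (6 − 4) − 0 = 2, and there is no ∂_2, so H_1 ≅ Z^2.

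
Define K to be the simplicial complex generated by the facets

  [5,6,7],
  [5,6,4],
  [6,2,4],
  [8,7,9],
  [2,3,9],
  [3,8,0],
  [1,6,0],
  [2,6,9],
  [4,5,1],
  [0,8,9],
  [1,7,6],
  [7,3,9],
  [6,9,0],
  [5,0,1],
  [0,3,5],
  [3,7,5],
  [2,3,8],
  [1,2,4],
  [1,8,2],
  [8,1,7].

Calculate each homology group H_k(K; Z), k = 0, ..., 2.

Take the total order 0 < 1 < 2 < 3 < 4 < 5 < 6 < 7 < 8 < 9 on the vertex set. Then K (dimension 2) consists of the simplices:

  0-simplices (10): [0], [1], [2], [3], [4], [5], [6], [7], [8], [9]
  1-simplices (30): (30 of them)
  2-simplices (20): (20 of them)

Hence C_0 ≅ Z^10, C_1 ≅ Z^30, C_2 ≅ Z^20.

The boundary map ∂_1: C_1 → C_0 maps an edge to its endpoints' difference, ∂[p,q] = q − p.
This gives a 10×30 integer matrix of rank 9; reducing to Smith normal form yields diagonal entries (1,1,1,1,1,1,1,1,1).

Boundary ∂_2: C_2 → C_1 acts by ∂[p,q,r] = [q,r] − [p,r] + [p,q]. For instance
  ∂[1,4,5] = [4,5] − [1,5] + [1,4],
  ∂[1,2,4] = [2,4] − [1,4] + [1,2].
As a 30×20 matrix over Z this has rank 20, with invariant factors (1,1,1,1,1,1,1,1,1,1,1,1,1,1,1,1,1,1,1,2).

Reading off H_k = ker ∂_k / im ∂_{k+1}:

  H_0: rank C_0 − rank ∂_1 = 10 − 9 = 1, and the invariant factors of ∂_1 are all 1, so H_0 ≅ Z.
  H_1: rank ker ∂_1 − rank ∂_2 = (30 − 9) − 20 = 1, and ∂_2 has invariant factor 2 > 1, so H_1 ≅ Z ⊕ Z/2.
  H_2: rank ker ∂_2 − rank ∂_3 = (20 − 20) − 0 = 0, and there is no ∂_3, so H_2 ≅ 0.

H_0 ≅ Z,  H_1 ≅ Z ⊕ Z/2,  H_2 = 0.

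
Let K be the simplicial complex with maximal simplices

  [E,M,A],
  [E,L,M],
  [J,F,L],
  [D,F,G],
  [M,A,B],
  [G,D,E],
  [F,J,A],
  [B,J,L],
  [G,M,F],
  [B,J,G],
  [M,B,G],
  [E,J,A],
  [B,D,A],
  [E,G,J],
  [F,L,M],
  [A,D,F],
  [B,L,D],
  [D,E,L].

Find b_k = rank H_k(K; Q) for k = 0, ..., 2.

b_0 = 1, b_1 = 2, b_2 = 1.

Take the total order A < B < D < E < F < G < J < L < M on the vertex set. Then K (dimension 2) consists of the simplices:

  0-simplices (9): A, B, D, E, F, G, J, L, M
  1-simplices (27): AB, AD, AE, AF, AJ, AM, BD, BG, BJ, BL, BM, DE, DF, DG, DL, EG, EJ, EL, EM, FG, FJ, FL, FM, GJ, GM, JL, LM
  2-simplices (18): ABD, ABM, ADF, AEJ, AEM, AFJ, BDL, BGJ, BGM, BJL, DEG, DEL, DFG, EGJ, ELM, FGM, FJL, FLM

Hence C_0 ≅ Z^9, C_1 ≅ Z^27, C_2 ≅ Z^18.

The boundary map ∂_1: C_1 → C_0 maps an edge to its endpoints' difference, ∂[p,q] = q − p. For instance
  ∂AM = M − A.
This gives a 9×27 integer matrix of rank 8; reducing to Smith normal form yields diagonal entries (1,1,1,1,1,1,1,1).

The boundary map ∂_2: C_2 → C_1 maps a triangle to the signed sum of its edges. For instance
  ∂EGJ = GJ − EJ + EG,
  ∂AFJ = FJ − AJ + AF.
The resulting 27×18 matrix has rank 17, and its Smith normal form has invariant factors (1,1,1,1,1,1,1,1,1,1,1,1,1,1,1,1,1).

Now H_k = ker ∂_k / im ∂_{k+1}, so:

  H_0: rank C_0 − rank ∂_1 = 9 − 8 = 1, and the invariant factors of ∂_1 are all 1, so H_0 = Z.
  H_1: rank ker ∂_1 − rank ∂_2 = (27 − 8) − 17 = 2, and the invariant factors of ∂_2 are all 1, so H_1 = Z^2.
  H_2: rank ker ∂_2 − rank ∂_3 = (18 − 17) − 0 = 1, and there is no ∂_3, so H_2 = Z.

As a check, the Euler characteristic is 9 − 27 + 18 = 0, which agrees with 1 − 2 + 1 = 0.

Hence the Betti numbers are b_0 = 1, b_1 = 2, b_2 = 1.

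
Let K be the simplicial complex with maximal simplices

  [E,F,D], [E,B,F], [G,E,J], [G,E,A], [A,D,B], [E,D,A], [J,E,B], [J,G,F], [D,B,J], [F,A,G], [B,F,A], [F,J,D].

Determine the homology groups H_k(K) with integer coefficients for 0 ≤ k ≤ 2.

H_0 ≅ Z,  H_1 ≅ Z/2,  H_2 = 0.

Take the total order A < B < D < E < F < G < J on the vertex set. Then K (dimension 2) consists of the simplices:

  0-simplices (7): A, B, D, E, F, G, J
  1-simplices (18): AB, AD, AE, AF, AG, BD, BE, BF, BJ, DE, DF, DJ, EF, EG, EJ, FG, FJ, GJ
  2-simplices (12): ABD, ABF, ADE, AEG, AFG, BDJ, BEF, BEJ, DEF, DFJ, EGJ, FGJ

giving chain groups C_0 ≅ Z^7, C_1 ≅ Z^18, C_2 ≅ Z^12.

The boundary map ∂_1: C_1 → C_0 is given by ∂[p,q] = [q] − [p]. For instance
  ∂BJ = J − B.
The 7×18 boundary matrix has rank 6 and Smith normal form diag(1,1,1,1,1,1).

∂_2: C_2 → C_1 acts by ∂[p,q,r] = [q,r] − [p,r] + [p,q]. For instance
  ∂ADE = DE − AE + AD,
  ∂BEJ = EJ − BJ + BE.
This gives a 18×12 integer matrix of rank 12; reducing to Smith normal form yields diagonal entries (1,1,1,1,1,1,1,1,1,1,1,2).

Computing H_k = (kernel of ∂_k) / (image of ∂_{k+1}):

  H_0: rank C_0 − rank ∂_1 = 7 − 6 = 1, and the invariant factors of ∂_1 are all 1, so H_0 = Z.
  H_1: rank ker ∂_1 − rank ∂_2 = (18 − 6) − 12 = 0, and ∂_2 has invariant factor 2 > 1, so H_1 = Z/2.
  H_2: rank ker ∂_2 − rank ∂_3 = (12 − 12) − 0 = 0, and there is no ∂_3, so H_2 = 0.

As a check, the Euler characteristic is 7 − 18 + 12 = 1, which agrees with 1 − 0 + 0 = 1.
(K is a triangulation of the real projective plane RP^2.)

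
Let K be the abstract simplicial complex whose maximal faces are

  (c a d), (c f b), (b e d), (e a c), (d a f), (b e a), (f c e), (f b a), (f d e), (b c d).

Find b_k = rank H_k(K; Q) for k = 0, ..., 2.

Order the vertices as a < b < c < d < e < f. Listing each simplex with vertices in this order, K has dimension 2 with simplices:

  0-simplices (6): a, b, c, d, e, f
  1-simplices (15): ab, ac, ad, ae, af, bc, bd, be, bf, cd, ce, cf, de, df, ef
  2-simplices (10): abe, abf, acd, ace, adf, bcd, bcf, bde, cef, def

so the chain groups are C_0 ≅ Z^6, C_1 ≅ Z^15, C_2 ≅ Z^10.

Boundary ∂_1: C_1 → C_0 is given by ∂[p,q] = [q] − [p]. For instance
  ∂cf = f − c.
The resulting 6×15 matrix has rank 5, and its Smith normal form has invariant factors (1,1,1,1,1).

The boundary map ∂_2: C_2 → C_1 sends each 2-simplex [p,q,r] to [q,r] − [p,r] + [p,q]. For instance
  ∂bcd = cd − bd + bc,
  ∂bde = de − be + bd.
The 15×10 boundary matrix has rank 10 and Smith normal form diag(1,1,1,1,1,1,1,1,1,2).

From H_k ≅ ker(∂_k) / im(∂_{k+1}) we obtain:

  H_0: rank C_0 − rank ∂_1 = 6 − 5 = 1, and the invariant factors of ∂_1 are all 1, so H_0 ≅ Z.
  H_1: rank ker ∂_1 − rank ∂_2 = (15 − 5) − 10 = 0, and ∂_2 has invariant factor 2 > 1, so H_1 ≅ Z_2.
  H_2: rank ker ∂_2 − rank ∂_3 = (10 − 10) − 0 = 0, and there is no ∂_3, so H_2 ≅ 0.

As a check, the Euler characteristic is 6 − 15 + 10 = 1, which agrees with 1 − 0 + 0 = 1.
(K is a triangulation of the real projective plane RP^2.)

Hence the Betti numbers are b_0 = 1, b_1 = 0, b_2 = 0.

b_0 = 1, b_1 = 0, b_2 = 0.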